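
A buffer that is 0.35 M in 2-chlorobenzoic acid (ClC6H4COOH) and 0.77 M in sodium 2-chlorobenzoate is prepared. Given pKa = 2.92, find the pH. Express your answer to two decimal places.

pH = 3.26

Henderson–Hasselbalch: pH = pKa + log([ClC6H4COO-]/[ClC6H4COOH]) = 2.92 + log(0.77/0.35)
pH = 2.92 + (+0.342) = 3.26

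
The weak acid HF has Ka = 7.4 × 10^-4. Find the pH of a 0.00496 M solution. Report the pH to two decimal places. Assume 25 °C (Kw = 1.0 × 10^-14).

HF ⇌ F- + H+
Ka = [H+]²/(0.00496 − [H+]) = 7.4 × 10^-4
The 5% rule fails; solving [H+]² + Ka·[H+] − Ka·C₀ = 0 exactly:
[H+] = (−Ka + √(Ka² + 4·Ka·C₀))/2 = 1.58 × 10^-3 M
pH = −log(1.58 × 10^-3) = 2.80

pH = 2.80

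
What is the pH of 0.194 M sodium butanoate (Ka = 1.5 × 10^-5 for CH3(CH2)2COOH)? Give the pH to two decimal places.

CH3(CH2)2COO- is the conjugate base of the weak acid CH3(CH2)2COOH.
Kb = Kw/Ka = 1.0×10^-14 / 1.5 × 10^-5 = 6.67 × 10^-10
Let x = [OH-] at equilibrium. Kb = x²/(0.194 − x).
Neglecting x in the denominator: x = √(6.67 × 10^-10 × 0.194) = 1.14 × 10^-5 M
pOH = 4.94, so pH = 14.00 − pOH = 9.06

pH = 9.06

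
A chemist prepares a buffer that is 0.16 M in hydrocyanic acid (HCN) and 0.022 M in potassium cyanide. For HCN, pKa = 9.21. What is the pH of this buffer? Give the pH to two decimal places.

pH = 8.35

pH = pKa + log([A⁻]/[HA]) = 9.21 + log(0.022/0.16)
pH = 9.21 + (-0.862) = 8.35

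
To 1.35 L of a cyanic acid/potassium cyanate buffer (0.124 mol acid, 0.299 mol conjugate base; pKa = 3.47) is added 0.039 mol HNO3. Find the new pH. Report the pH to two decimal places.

Added H+ converts OCN- to HOCN: HOCN → 0.163 mol, OCN- → 0.26 mol.
Henderson–Hasselbalch with mole ratio 0.26/0.163: pH = 3.47 + (+0.203)

pH = 3.67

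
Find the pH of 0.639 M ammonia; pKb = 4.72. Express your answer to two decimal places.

NH3 + H2O ⇌ NH4+ + OH-
Kb = 10^(−4.72) = 1.91 × 10^-5
From the ICE table, Kb = x²/(0.639 − x) = 1.91 × 10^-5.
Neglecting x in the denominator: x = √(1.91 × 10^-5 × 0.639) = 3.49 × 10^-3 M
(x/C₀ = 0.55% < 5%, so the approximation holds.)
pOH = 2.46, so pH = 14.00 − pOH = 11.54

pH = 11.54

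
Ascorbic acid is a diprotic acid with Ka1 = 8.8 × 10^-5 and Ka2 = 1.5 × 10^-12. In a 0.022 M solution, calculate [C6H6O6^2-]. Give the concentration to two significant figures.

1.5 × 10^-12 M

First ionization gives [H+] ≈ [HC6H6O6-] = 1.35 × 10^-3 M.
Second step: Ka2 = [H+][C6H6O6^2-]/[HC6H6O6-] ≈ [C6H6O6^2-] (since [H+] ≈ [HC6H6O6-]).
So [C6H6O6^2-] ≈ Ka2.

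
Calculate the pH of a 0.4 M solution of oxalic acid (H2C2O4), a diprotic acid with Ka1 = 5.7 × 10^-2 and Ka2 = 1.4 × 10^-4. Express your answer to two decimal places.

pH = 0.90

Ka1 ≫ Ka2, so treat the first dissociation as the only significant source of H+.
Ka1 = x²/(0.4 − x) = 5.7 × 10^-2
Solving the quadratic: x = (−Ka1 + √(Ka1² + 4·Ka1·C₀))/2 = 1.25 × 10^-1 M
pH = −log(1.25 × 10^-1) = 0.90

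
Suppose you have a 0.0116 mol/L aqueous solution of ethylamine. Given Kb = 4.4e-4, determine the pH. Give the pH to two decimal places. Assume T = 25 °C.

C2H5NH2 + H2O ⇌ C2H5NH3+ + OH-
Kb = [OH-]²/(0.0116 − [OH-]) = 4.4 × 10^-4
Here C₀/Kb ≈ 26.4, so the small-[OH-] approximation fails. Use the quadratic:
[OH-] = [−0.00044 + √(0.00044² + 2.04e-05)]/2 = 2.05 × 10^-3 M
pOH = −log(2.05 × 10^-3) = 2.69; pH = 14.00 − 2.69 = 11.31

pH = 11.31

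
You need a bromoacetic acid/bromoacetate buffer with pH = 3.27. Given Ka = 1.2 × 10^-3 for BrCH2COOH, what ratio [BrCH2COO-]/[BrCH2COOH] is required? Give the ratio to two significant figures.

ratio = 2.2

pKa = -log(1.2 × 10^-3) = 2.921
pH = pKa + log(r) ⇒ log(r) = 3.27 − 2.921 = +0.349
r = [BrCH2COO-]/[BrCH2COOH] = 10^(+0.349) = 2.23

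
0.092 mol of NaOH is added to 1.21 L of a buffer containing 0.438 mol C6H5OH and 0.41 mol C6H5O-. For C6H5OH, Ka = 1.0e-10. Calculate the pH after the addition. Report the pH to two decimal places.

After neutralization: n(C6H5OH) = 0.346 mol, n(C6H5O-) = 0.502 mol.
pKa = −log(1.0 × 10^-10) = 10.000
pH = pKa + log(n_C6H5O-/n_C6H5OH) = 10.000 + log(0.502/0.346) = 10.000 + (+0.162)

pH = 10.16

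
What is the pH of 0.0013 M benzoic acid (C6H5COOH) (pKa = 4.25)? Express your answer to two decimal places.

pH = 3.61

C6H5COOH ⇌ C6H5COO- + H+
Ka = 10^(−4.25) = 5.62 × 10^-5
From the ICE table, Ka = x²/(0.0013 − x) = 5.62 × 10^-5.
x is not negligible relative to C₀; solve x² + 5.62e-05·x − 7.31e-08 = 0.
x = (−Ka + √(Ka² + 4·Ka·C₀))/2 = 2.44 × 10^-4 M
pH = −log[H+] = −log(2.44 × 10^-4) = 3.61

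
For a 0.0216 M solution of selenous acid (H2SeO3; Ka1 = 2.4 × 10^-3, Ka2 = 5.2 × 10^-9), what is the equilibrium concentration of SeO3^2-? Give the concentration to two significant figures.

5.2 × 10^-9 M

First ionization gives [H+] ≈ [HSeO3-] = 6.10 × 10^-3 M.
Second step: Ka2 = [H+][SeO3^2-]/[HSeO3-] ≈ [SeO3^2-] (since [H+] ≈ [HSeO3-]).
So [SeO3^2-] ≈ Ka2.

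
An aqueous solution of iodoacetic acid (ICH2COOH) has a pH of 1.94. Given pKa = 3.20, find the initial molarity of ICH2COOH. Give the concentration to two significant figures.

[H+] = 10^(-1.94) = 1.15 × 10^-2 M = x
Ka = 10^(−3.20) = 6.31 × 10^-4
Ka = x²/(C₀ − x) ⇒ C₀ = x + x²/Ka
C₀ = 1.15 × 10^-2 + (1.15 × 10^-2)²/(6.31 × 10^-4) = 2.21 × 10^-1 M

C₀ = 2.2 × 10^-1 M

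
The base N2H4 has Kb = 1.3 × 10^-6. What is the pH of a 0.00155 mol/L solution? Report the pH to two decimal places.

pH = 9.65

N2H4 + H2O ⇌ N2H5+ + OH-
Kb = [OH-]²/(0.00155 − [OH-]) = 1.3 × 10^-6
Neglecting [OH-] in the denominator: [OH-] = √(1.3 × 10^-6 × 0.00155) = 4.49 × 10^-5 M
Check: 2.9% ionized — well under 5%, approximation valid.
pOH = 4.35, so pH = 14.00 − pOH = 9.65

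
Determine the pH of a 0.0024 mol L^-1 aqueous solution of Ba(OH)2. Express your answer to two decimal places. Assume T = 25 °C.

pH = 11.68

Ba(OH)2 is a strong base (each formula unit releases 2 OH-); [OH-] = 0.0048 M.
pOH = -log(0.0048) = 2.32
pH = 14.00 - 2.32 = 11.68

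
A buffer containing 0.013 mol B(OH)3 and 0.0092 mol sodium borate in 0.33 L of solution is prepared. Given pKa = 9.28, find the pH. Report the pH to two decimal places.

Using pH = pKa + log([base]/[acid]) with [base]/[acid] = 0.0092/0.013:
pH = 9.28 + (-0.150) = 9.13

pH = 9.13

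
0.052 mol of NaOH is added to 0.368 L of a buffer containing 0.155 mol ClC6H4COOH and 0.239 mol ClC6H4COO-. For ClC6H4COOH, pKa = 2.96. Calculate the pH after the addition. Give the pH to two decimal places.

pH = 3.41

OH- converts ClC6H4COOH to ClC6H4COO-: ClC6H4COOH → 0.103 mol, ClC6H4COO- → 0.291 mol.
pH = pKa + log(n_ClC6H4COO-/n_ClC6H4COOH) = 2.96 + log(0.291/0.103) = 2.96 + (+0.451)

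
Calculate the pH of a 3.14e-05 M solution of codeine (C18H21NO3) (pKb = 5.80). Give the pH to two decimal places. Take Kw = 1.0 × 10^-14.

C18H21NO3 + H2O ⇌ C18H22NO3+ + OH-
Kb = 10^(−5.80) = 1.58 × 10^-6
Let x = [OH-] at equilibrium. Kb = x²/(3.14e-05 − x).
Here C₀/Kb ≈ 19.9, so the small-x approximation fails. Use the quadratic:
x = [−1.58e-06 + √(1.58e-06² + 1.98e-10)]/2 = 6.30 × 10^-6 M
pOH = −log(6.30 × 10^-6) = 5.20; pH = 14.00 − 5.20 = 8.80

pH = 8.80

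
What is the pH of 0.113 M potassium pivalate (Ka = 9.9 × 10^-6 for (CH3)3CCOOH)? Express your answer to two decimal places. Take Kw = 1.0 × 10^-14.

pH = 9.03

(CH3)3CCOO- is the conjugate base of the weak acid (CH3)3CCOOH.
Kb = Kw/Ka = 1.0×10^-14 / 9.9 × 10^-6 = 1.01 × 10^-9
Kb = [OH-]²/(0.113 − [OH-]) = 1.01 × 10^-9
Neglecting [OH-] in the denominator: [OH-] = √(1.01 × 10^-9 × 0.113) = 1.07 × 10^-5 M
([OH-]/C₀ = 0.0095% < 5%, so the approximation holds.)
pOH = 4.97, so pH = 14.00 − pOH = 9.03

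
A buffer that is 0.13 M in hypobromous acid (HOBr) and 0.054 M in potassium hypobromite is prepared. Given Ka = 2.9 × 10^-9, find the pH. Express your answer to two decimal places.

pH = 8.16

pKa = −log(2.9 × 10^-9) = 8.538
Henderson–Hasselbalch: pH = pKa + log([OBr-]/[HOBr]) = 8.538 + log(0.054/0.13)
pH = 8.538 + (-0.382) = 8.16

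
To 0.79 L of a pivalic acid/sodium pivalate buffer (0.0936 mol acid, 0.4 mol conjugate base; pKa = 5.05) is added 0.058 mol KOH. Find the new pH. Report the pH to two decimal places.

After neutralization: n((CH3)3CCOOH) = 0.0356 mol, n((CH3)3CCOO-) = 0.458 mol.
pH = pKa + log(n_(CH3)3CCOO-/n_(CH3)3CCOOH) = 5.05 + log(0.458/0.0356) = 5.05 + (+1.109)

pH = 6.16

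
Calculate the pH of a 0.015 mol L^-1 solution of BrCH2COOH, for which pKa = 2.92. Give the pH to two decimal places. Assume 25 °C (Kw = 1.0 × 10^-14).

BrCH2COOH ⇌ BrCH2COO- + H+
Ka = 10^(−2.92) = 1.20 × 10^-3
Let x = [H+] at equilibrium. Ka = x²/(0.015 − x).
The 5% rule fails; solving x² + Ka·x − Ka·C₀ = 0 exactly:
x = (−Ka + √(Ka² + 4·Ka·C₀))/2 = 3.68 × 10^-3 M
pH = −log[H+] = −log(3.68 × 10^-3) = 2.43

pH = 2.43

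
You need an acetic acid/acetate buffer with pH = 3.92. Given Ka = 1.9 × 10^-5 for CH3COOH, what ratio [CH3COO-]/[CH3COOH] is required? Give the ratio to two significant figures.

pKa = -log(1.9 × 10^-5) = 4.721
pH = pKa + log(r) ⇒ log(r) = 3.92 − 4.721 = -0.801
r = [CH3COO-]/[CH3COOH] = 10^(-0.801) = 0.158

ratio = 0.16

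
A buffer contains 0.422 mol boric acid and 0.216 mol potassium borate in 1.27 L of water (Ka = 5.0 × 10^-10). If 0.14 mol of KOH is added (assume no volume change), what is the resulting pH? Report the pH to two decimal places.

After neutralization: n(B(OH)3) = 0.282 mol, n(B(OH)4-) = 0.356 mol.
pKa = −log(5.0 × 10^-10) = 9.301
pH = pKa + log([A⁻]/[HA]) = 9.301 + log(0.356/0.282) = 9.301 +0.101

pH = 9.40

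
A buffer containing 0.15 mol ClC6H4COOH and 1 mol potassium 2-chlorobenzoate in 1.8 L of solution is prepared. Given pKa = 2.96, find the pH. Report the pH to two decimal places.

pH = 3.78

Henderson–Hasselbalch: pH = pKa + log([ClC6H4COO-]/[ClC6H4COOH]) = 2.96 + log(1/0.15)
pH = 2.96 + (+0.824) = 3.78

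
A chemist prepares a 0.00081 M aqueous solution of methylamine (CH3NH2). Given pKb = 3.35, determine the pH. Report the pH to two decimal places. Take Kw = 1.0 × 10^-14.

CH3NH2 + H2O ⇌ CH3NH3+ + OH-
Kb = 10^(−3.35) = 4.47 × 10^-4
From the ICE table, Kb = [OH-]²/(0.00081 − [OH-]) = 4.47 × 10^-4.
The 5% rule fails; solving [OH-]² + Kb·[OH-] − Kb·C₀ = 0 exactly:
[OH-] = (−Kb + √(Kb² + 4·Kb·C₀))/2 = 4.18 × 10^-4 M
pOH = −log(4.18 × 10^-4) = 3.38; pH = 14.00 − 3.38 = 10.62

pH = 10.62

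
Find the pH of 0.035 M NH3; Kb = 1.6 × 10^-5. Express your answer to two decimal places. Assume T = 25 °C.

NH3 + H2O ⇌ NH4+ + OH-
Kb = [OH-]²/(0.035 − [OH-]) = 1.6 × 10^-5
Since Kb ≪ C₀, [OH-] ≈ √(Kb·C₀) = 7.48 × 10^-4 M.
Check: 2.1% ionized — well under 5%, approximation valid.
pOH = 3.13, so pH = 14.00 − pOH = 10.87

pH = 10.87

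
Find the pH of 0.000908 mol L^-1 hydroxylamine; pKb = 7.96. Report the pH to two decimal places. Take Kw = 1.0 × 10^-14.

pH = 8.50

NH2OH + H2O ⇌ NH3OH+ + OH-
Kb = 10^(−7.96) = 1.10 × 10^-8
Kb = [OH-]²/(0.000908 − [OH-]) = 1.10 × 10^-8
Neglecting [OH-] in the denominator: [OH-] = √(1.10 × 10^-8 × 0.000908) = 3.16 × 10^-6 M
pOH = 5.50, so pH = 14.00 − pOH = 8.50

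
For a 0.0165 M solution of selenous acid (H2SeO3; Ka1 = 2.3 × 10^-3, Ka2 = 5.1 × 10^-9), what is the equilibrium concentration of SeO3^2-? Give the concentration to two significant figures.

5.1 × 10^-9 M

First ionization gives [H+] ≈ [HSeO3-] = 5.12 × 10^-3 M.
Second step: Ka2 = [H+][SeO3^2-]/[HSeO3-] ≈ [SeO3^2-] (since [H+] ≈ [HSeO3-]).
So [SeO3^2-] ≈ Ka2.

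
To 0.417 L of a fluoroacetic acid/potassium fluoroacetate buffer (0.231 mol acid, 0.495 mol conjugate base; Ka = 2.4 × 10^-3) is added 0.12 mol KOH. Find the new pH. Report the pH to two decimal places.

pH = 3.36

OH- converts FCH2COOH to FCH2COO-: FCH2COOH → 0.111 mol, FCH2COO- → 0.615 mol.
pKa = −log(2.4 × 10^-3) = 2.620
pH = pKa + log([A⁻]/[HA]) = 2.620 + log(0.615/0.111) = 2.620 +0.744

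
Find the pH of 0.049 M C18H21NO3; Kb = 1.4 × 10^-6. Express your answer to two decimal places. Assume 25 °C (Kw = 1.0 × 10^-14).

C18H21NO3 + H2O ⇌ C18H22NO3+ + OH-
From the ICE table, Kb = [OH-]²/(0.049 − [OH-]) = 1.4 × 10^-6.
Assume [OH-] ≪ 0.049: [OH-] ≈ √(1.4 × 10^-6 × 0.049) = 2.62 × 10^-4 M
Check: 0.53% ionized — well under 5%, approximation valid.
pOH = −log(2.62 × 10^-4) = 3.58; pH = 14.00 − 3.58 = 10.42

pH = 10.42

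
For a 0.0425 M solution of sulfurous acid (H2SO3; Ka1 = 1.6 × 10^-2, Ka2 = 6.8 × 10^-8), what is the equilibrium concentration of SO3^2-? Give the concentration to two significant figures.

First ionization gives [H+] ≈ [HSO3-] = 1.93 × 10^-2 M.
Second step: Ka2 = [H+][SO3^2-]/[HSO3-] ≈ [SO3^2-] (since [H+] ≈ [HSO3-]).
So [SO3^2-] ≈ Ka2.

6.8 × 10^-8 M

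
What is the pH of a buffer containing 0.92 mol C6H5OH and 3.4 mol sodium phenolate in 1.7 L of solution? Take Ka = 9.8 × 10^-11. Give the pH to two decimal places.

pKa = −log(9.8 × 10^-11) = 10.009
pH = pKa + log([A⁻]/[HA]) = 10.009 + log(3.4/0.92)
pH = 10.009 + (+0.568) = 10.58

pH = 10.58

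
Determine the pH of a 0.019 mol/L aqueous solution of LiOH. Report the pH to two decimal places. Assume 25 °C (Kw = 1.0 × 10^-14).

LiOH is a strong base; [OH-] = 0.019 M.
pOH = -log(0.019) = 1.72
pH = 14.00 - 1.72 = 12.28

pH = 12.28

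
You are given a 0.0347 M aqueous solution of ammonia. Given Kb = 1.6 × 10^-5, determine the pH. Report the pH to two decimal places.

pH = 10.87

NH3 + H2O ⇌ NH4+ + OH-
Kb = x²/(0.0347 − x) = 1.6 × 10^-5
Since Kb ≪ C₀, x ≈ √(Kb·C₀) = 7.45 × 10^-4 M.
Check: 2.1% ionized — well under 5%, approximation valid.
pOH = −log(7.45 × 10^-4) = 3.13; pH = 14.00 − 3.13 = 10.87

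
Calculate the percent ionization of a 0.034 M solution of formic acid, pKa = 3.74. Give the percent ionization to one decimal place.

7.1%

HCOOH ⇌ HCOO- + H+; let x = [H+] at equilibrium.
Ka = 10^(−3.74) = 1.82 × 10^-4
Solve x² + 0.000182x − 6.19e-06 = 0 → x = 2.40 × 10^-3 M
Fraction ionized = 2.40 × 10^-3 / 0.034 = 0.0706 → 7.1%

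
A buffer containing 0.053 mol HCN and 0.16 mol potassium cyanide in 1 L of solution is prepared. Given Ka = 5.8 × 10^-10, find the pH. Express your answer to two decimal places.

pH = 9.72

pKa = −log(5.8 × 10^-10) = 9.237
pH = pKa + log([A⁻]/[HA]) = 9.237 + log(0.16/0.053)
pH = 9.237 + (+0.480) = 9.72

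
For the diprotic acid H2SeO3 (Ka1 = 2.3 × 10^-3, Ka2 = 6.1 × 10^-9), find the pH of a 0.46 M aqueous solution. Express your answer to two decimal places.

pH = 1.50

Ka1 ≫ Ka2, so treat the first dissociation as the only significant source of H+.
Ka1 = x²/(0.46 − x) = 2.3 × 10^-3
Solving the quadratic: x = (−Ka1 + √(Ka1² + 4·Ka1·C₀))/2 = 3.14 × 10^-2 M
pH = −log(3.14 × 10^-2) = 1.50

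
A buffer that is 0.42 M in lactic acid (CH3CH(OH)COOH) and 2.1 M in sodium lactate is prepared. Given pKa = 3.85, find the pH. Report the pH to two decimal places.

pH = 4.55

pH = pKa + log([A⁻]/[HA]) = 3.85 + log(2.1/0.42)
pH = 3.85 + (+0.699) = 4.55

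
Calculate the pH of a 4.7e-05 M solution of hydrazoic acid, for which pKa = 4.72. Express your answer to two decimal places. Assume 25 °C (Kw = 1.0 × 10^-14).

pH = 4.66

HN3 ⇌ N3- + H+
Ka = 10^(−4.72) = 1.91 × 10^-5
Ka = x²/(4.7e-05 − x) = 1.91 × 10^-5
x is not negligible relative to C₀; solve x² + 1.91e-05·x − 8.98e-10 = 0.
x = (−Ka + √(Ka² + 4·Ka·C₀))/2 = 2.19 × 10^-5 M
pH = −log(2.19 × 10^-5) = 4.66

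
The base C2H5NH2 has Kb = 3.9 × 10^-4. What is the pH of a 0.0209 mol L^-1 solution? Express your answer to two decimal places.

pH = 11.43

C2H5NH2 + H2O ⇌ C2H5NH3+ + OH-
Kb = x²/(0.0209 − x) = 3.9 × 10^-4
The 5% rule fails; solving x² + Kb·x − Kb·C₀ = 0 exactly:
x = (−Kb + √(Kb² + 4·Kb·C₀))/2 = 2.67 × 10^-3 M
pOH = 2.57, so pH = 14.00 − pOH = 11.43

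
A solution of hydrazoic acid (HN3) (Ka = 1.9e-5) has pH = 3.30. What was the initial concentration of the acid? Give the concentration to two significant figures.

C₀ = 1.4 × 10^-2 M

[H+] = 10^(-3.30) = 5.01 × 10^-4 M = x
Ka = x²/(C₀ − x) ⇒ C₀ = x + x²/Ka
C₀ = 5.01 × 10^-4 + (5.01 × 10^-4)²/(1.9 × 10^-5) = 1.37 × 10^-2 M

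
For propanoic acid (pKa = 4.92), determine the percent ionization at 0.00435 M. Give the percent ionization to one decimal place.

CH3CH2COOH ⇌ CH3CH2COO- + H+; let x = [H+] at equilibrium.
Ka = 10^(−4.92) = 1.20 × 10^-5
Ka = x²/(C₀ − x); solving the quadratic gives x = 2.23 × 10^-4 M.
% ionization = x/C₀ × 100% = 2.23 × 10^-4/0.00435 × 100% = 5.1%

5.1%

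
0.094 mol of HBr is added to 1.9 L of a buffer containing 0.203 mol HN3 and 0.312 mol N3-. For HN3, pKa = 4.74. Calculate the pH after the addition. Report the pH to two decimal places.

pH = 4.61

After neutralization: n(HN3) = 0.297 mol, n(N3-) = 0.218 mol.
pH = pKa + log(n_N3-/n_HN3) = 4.74 + log(0.218/0.297) = 4.74 + (-0.134)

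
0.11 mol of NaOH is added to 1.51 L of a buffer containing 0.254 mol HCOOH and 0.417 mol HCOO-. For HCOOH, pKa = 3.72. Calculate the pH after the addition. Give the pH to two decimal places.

pH = 4.28

OH- converts HCOOH to HCOO-: HCOOH → 0.144 mol, HCOO- → 0.527 mol.
pH = pKa + log([A⁻]/[HA]) = 3.72 + log(0.527/0.144) = 3.72 +0.563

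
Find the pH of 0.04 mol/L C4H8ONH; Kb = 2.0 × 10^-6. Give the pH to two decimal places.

pH = 10.45

C4H8ONH + H2O ⇌ C4H8ONH2+ + OH-
Kb = [OH-]²/(0.04 − [OH-]) = 2.0 × 10^-6
Assume [OH-] ≪ 0.04: [OH-] ≈ √(2.0 × 10^-6 × 0.04) = 2.83 × 10^-4 M
([OH-]/C₀ = 0.71% < 5%, so the approximation holds.)
pOH = −log(2.83 × 10^-4) = 3.55; pH = 14.00 − 3.55 = 10.45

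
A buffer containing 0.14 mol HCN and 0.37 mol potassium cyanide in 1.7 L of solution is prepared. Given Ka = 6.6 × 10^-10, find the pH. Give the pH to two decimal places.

pH = 9.60

pKa = −log(6.6 × 10^-10) = 9.180
pH = pKa + log([A⁻]/[HA]) = 9.180 + log(0.37/0.14)
pH = 9.180 + (+0.422) = 9.60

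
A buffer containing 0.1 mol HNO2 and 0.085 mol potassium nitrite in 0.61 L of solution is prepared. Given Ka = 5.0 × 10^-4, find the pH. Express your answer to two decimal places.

pKa = −log(5.0 × 10^-4) = 3.301
Using pH = pKa + log([base]/[acid]) with [base]/[acid] = 0.085/0.1:
pH = 3.301 + (-0.071) = 3.23

pH = 3.23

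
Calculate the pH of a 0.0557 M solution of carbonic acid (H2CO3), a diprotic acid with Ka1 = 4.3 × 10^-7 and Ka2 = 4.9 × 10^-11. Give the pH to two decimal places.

Ka1 ≫ Ka2, so treat the first dissociation as the only significant source of H+.
Ka1 = x²/(0.0557 − x) = 4.3 × 10^-7
x ≈ √(4.3 × 10^-7 × 0.0557) = 1.55 × 10^-4 M
pH = −log(1.55 × 10^-4) = 3.81

pH = 3.81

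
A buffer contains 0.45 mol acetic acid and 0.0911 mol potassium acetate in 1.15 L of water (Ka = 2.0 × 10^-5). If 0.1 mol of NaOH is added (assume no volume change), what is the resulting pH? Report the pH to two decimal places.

OH- converts CH3COOH to CH3COO-: CH3COOH → 0.35 mol, CH3COO- → 0.191 mol.
pKa = −log(2.0 × 10^-5) = 4.699
pH = pKa + log(n_CH3COO-/n_CH3COOH) = 4.699 + log(0.191/0.35) = 4.699 + (-0.263)

pH = 4.44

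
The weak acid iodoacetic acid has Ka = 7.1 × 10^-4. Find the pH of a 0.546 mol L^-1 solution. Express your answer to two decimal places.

pH = 1.71

ICH2COOH ⇌ ICH2COO- + H+
From the ICE table, Ka = [H+]²/(0.546 − [H+]) = 7.1 × 10^-4.
Assume [H+] ≪ 0.546: [H+] ≈ √(7.1 × 10^-4 × 0.546) = 1.97 × 10^-2 M
Check: 3.6% ionized — well under 5%, approximation valid.
pH = −log(1.97 × 10^-2) = 1.71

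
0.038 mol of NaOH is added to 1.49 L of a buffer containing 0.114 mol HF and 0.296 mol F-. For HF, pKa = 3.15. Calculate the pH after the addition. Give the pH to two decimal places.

pH = 3.79

OH- converts HF to F-: HF → 0.076 mol, F- → 0.334 mol.
Henderson–Hasselbalch with mole ratio 0.334/0.076: pH = 3.15 + (+0.643)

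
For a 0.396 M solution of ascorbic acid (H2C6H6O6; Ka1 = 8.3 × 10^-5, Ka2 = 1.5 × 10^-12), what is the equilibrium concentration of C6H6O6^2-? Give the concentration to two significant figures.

1.5 × 10^-12 M

First ionization gives [H+] ≈ [HC6H6O6-] = 5.73 × 10^-3 M.
Second step: Ka2 = [H+][C6H6O6^2-]/[HC6H6O6-] ≈ [C6H6O6^2-] (since [H+] ≈ [HC6H6O6-]).
So [C6H6O6^2-] ≈ Ka2.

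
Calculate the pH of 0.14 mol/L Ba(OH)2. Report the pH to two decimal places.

pH = 13.45

Ba(OH)2 is a strong base (each formula unit releases 2 OH-); [OH-] = 0.28 M.
pOH = -log(0.28) = 0.55
pH = 14.00 - 0.55 = 13.45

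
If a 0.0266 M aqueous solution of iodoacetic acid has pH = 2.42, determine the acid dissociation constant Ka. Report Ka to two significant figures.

[H+] = 10^(-2.42) = 3.80 × 10^-3 M
At equilibrium [HA] = 0.0266 − 3.80 × 10^-3 = 2.28 × 10^-2 M
Ka = [H+][A-]/[HA] = (3.80 × 10^-3)² / 2.28 × 10^-2 = 6.3 × 10^-4

Ka = 6.3 × 10^-4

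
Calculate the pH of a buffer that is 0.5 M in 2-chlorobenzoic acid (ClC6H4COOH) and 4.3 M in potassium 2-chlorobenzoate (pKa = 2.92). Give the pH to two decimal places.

Using pH = pKa + log([base]/[acid]) with [base]/[acid] = 4.3/0.5:
pH = 2.92 + (+0.934) = 3.85

pH = 3.85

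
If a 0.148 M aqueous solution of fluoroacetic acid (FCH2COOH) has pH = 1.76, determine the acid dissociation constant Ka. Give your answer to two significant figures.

[H+] = 10^(-1.76) = 1.74 × 10^-2 M
At equilibrium [HA] = 0.148 − 1.74 × 10^-2 = 1.31 × 10^-1 M
Ka = [H+][A-]/[HA] = (1.74 × 10^-2)² / 1.31 × 10^-1 = 2.3 × 10^-3

Ka = 2.3 × 10^-3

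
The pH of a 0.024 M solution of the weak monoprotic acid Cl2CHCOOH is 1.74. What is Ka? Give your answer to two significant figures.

Ka = 5.7 × 10^-2

[H+] = 10^(-1.74) = 1.82 × 10^-2 M
At equilibrium [HA] = 0.024 − 1.82 × 10^-2 = 5.80 × 10^-3 M
Ka = [H+][A-]/[HA] = (1.82 × 10^-2)² / 5.80 × 10^-3 = 5.7 × 10^-2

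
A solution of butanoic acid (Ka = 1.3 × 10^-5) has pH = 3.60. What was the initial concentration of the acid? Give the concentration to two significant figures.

[H+] = 10^(-3.60) = 2.51 × 10^-4 M = x
Ka = x²/(C₀ − x) ⇒ C₀ = x + x²/Ka
C₀ = 2.51 × 10^-4 + (2.51 × 10^-4)²/(1.3 × 10^-5) = 5.10 × 10^-3 M

C₀ = 5.1 × 10^-3 M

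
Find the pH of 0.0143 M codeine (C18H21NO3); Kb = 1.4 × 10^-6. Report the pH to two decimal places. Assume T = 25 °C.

pH = 10.15

C18H21NO3 + H2O ⇌ C18H22NO3+ + OH-
From the ICE table, Kb = x²/(0.0143 − x) = 1.4 × 10^-6.
Neglecting x in the denominator: x = √(1.4 × 10^-6 × 0.0143) = 1.41 × 10^-4 M
pOH = 3.85, so pH = 14.00 − pOH = 10.15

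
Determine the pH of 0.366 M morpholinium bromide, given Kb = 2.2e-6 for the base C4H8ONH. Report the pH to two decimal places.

C4H8ONH2+ is the conjugate acid of the weak base C4H8ONH.
Ka = Kw/Kb = 1.0×10^-14 / 2.2 × 10^-6 = 4.55 × 10^-9
From the ICE table, Ka = [H+]²/(0.366 − [H+]) = 4.55 × 10^-9.
Since Ka ≪ C₀, [H+] ≈ √(Ka·C₀) = 4.08 × 10^-5 M.
pH = −log[H+] = −log(4.08 × 10^-5) = 4.39

pH = 4.39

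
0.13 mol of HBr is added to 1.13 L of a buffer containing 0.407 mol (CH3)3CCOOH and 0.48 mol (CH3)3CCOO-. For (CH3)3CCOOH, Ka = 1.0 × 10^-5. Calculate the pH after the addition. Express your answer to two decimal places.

Added H+ converts (CH3)3CCOO- to (CH3)3CCOOH: (CH3)3CCOOH → 0.537 mol, (CH3)3CCOO- → 0.35 mol.
pKa = −log(1.0 × 10^-5) = 5.000
pH = pKa + log([A⁻]/[HA]) = 5.000 + log(0.35/0.537) = 5.000 -0.186

pH = 4.81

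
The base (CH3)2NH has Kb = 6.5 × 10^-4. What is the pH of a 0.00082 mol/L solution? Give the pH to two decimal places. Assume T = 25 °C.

pH = 10.68

(CH3)2NH + H2O ⇌ (CH3)2NH2+ + OH-
Kb = [OH-]²/(0.00082 − [OH-]) = 6.5 × 10^-4
[OH-] is not negligible relative to C₀; solve [OH-]² + 0.00065·[OH-] − 5.33e-07 = 0.
[OH-] = [−0.00065 + √(0.00065² + 2.13e-06)]/2 = 4.74 × 10^-4 M
pOH = −log(4.74 × 10^-4) = 3.32; pH = 14.00 − 3.32 = 10.68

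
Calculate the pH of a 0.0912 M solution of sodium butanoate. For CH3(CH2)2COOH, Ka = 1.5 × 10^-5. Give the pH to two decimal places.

pH = 8.89

CH3(CH2)2COO- is the conjugate base of the weak acid CH3(CH2)2COOH.
Kb = Kw/Ka = 1.0×10^-14 / 1.5 × 10^-5 = 6.67 × 10^-10
Kb = x²/(0.0912 − x) = 6.67 × 10^-10
Assume x ≪ 0.0912: x ≈ √(6.67 × 10^-10 × 0.0912) = 7.80 × 10^-6 M
(x/C₀ = 0.0086% < 5%, so the approximation holds.)
pOH = 5.11, so pH = 14.00 − pOH = 8.89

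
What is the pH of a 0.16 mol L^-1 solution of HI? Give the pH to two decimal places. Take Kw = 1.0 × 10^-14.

pH = 0.80

HI is a strong acid and dissociates completely, so [H+] = 0.16 M.
pH = -log(0.16) = 0.80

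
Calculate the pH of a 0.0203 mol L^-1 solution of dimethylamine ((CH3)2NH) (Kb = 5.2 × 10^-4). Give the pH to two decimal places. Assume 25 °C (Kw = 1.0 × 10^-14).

pH = 11.48

(CH3)2NH + H2O ⇌ (CH3)2NH2+ + OH-
Kb = [OH-]²/(0.0203 − [OH-]) = 5.2 × 10^-4
Here C₀/Kb ≈ 39, so the small-[OH-] approximation fails. Use the quadratic:
[OH-] = [−0.00052 + √(0.00052² + 4.22e-05)]/2 = 3.00 × 10^-3 M
pOH = 2.52, so pH = 14.00 − pOH = 11.48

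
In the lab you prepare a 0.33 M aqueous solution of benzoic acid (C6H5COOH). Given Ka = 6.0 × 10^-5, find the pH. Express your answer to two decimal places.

pH = 2.35

C6H5COOH ⇌ C6H5COO- + H+
From the ICE table, Ka = x²/(0.33 − x) = 6.0 × 10^-5.
Neglecting x in the denominator: x = √(6.0 × 10^-5 × 0.33) = 4.45 × 10^-3 M
(x/C₀ = 1.3% < 5%, so the approximation holds.)
pH = −log(4.45 × 10^-3) = 2.35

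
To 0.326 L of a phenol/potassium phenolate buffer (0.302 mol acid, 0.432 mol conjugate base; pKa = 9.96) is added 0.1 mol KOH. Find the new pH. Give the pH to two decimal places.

OH- converts C6H5OH to C6H5O-: C6H5OH → 0.202 mol, C6H5O- → 0.532 mol.
Henderson–Hasselbalch with mole ratio 0.532/0.202: pH = 9.96 + (+0.421)

pH = 10.38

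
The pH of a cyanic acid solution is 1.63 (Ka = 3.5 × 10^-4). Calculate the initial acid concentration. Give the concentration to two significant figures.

[H+] = 10^(-1.63) = 2.34 × 10^-2 M = x
Ka = x²/(C₀ − x) ⇒ C₀ = x + x²/Ka
C₀ = 2.34 × 10^-2 + (2.34 × 10^-2)²/(3.5 × 10^-4) = 1.59 M

C₀ = 1.6 M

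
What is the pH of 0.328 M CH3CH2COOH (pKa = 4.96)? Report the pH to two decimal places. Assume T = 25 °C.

CH3CH2COOH ⇌ CH3CH2COO- + H+
Ka = 10^(−4.96) = 1.10 × 10^-5
Ka = [H+]²/(0.328 − [H+]) = 1.10 × 10^-5
Neglecting [H+] in the denominator: [H+] = √(1.10 × 10^-5 × 0.328) = 1.90 × 10^-3 M
Check: 0.58% ionized — well under 5%, approximation valid.
pH = −log(1.90 × 10^-3) = 2.72

pH = 2.72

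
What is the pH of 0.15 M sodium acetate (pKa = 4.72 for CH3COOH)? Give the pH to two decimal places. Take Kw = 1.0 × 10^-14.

CH3COO- is the conjugate base of the weak acid CH3COOH.
Ka = 10^(−4.72) = 1.91 × 10^-5
Kb = Kw/Ka = 1.0×10^-14 / 1.91 × 10^-5 = 5.24 × 10^-10
Kb = x²/(0.15 − x) = 5.24 × 10^-10
Assume x ≪ 0.15: x ≈ √(5.24 × 10^-10 × 0.15) = 8.87 × 10^-6 M
pOH = 5.05, so pH = 14.00 − pOH = 8.95

pH = 8.95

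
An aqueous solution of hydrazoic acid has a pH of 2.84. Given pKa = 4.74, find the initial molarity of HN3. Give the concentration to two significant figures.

C₀ = 1.2 × 10^-1 M

[H+] = 10^(-2.84) = 1.45 × 10^-3 M = x
Ka = 10^(−4.74) = 1.82 × 10^-5
Ka = x²/(C₀ − x) ⇒ C₀ = x + x²/Ka
C₀ = 1.45 × 10^-3 + (1.45 × 10^-3)²/(1.82 × 10^-5) = 1.17 × 10^-1 M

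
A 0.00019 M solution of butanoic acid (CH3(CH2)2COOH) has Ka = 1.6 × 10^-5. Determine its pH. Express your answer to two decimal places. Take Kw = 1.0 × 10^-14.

CH3(CH2)2COOH ⇌ CH3(CH2)2COO- + H+
Let x = [H+] at equilibrium. Ka = x²/(0.00019 − x).
Here C₀/Ka ≈ 11.9, so the small-x approximation fails. Use the quadratic:
x = (−Ka + √(Ka² + 4·Ka·C₀))/2 = 4.77 × 10^-5 M
pH = −log[H+] = −log(4.77 × 10^-5) = 4.32

pH = 4.32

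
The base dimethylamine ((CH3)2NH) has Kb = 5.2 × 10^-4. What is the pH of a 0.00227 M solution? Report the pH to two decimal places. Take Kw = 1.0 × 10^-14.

pH = 10.93

(CH3)2NH + H2O ⇌ (CH3)2NH2+ + OH-
Let x = [OH-] at equilibrium. Kb = x²/(0.00227 − x).
Here C₀/Kb ≈ 4.37, so the small-x approximation fails. Use the quadratic:
x = [−0.00052 + √(0.00052² + 4.72e-06)]/2 = 8.57 × 10^-4 M
pOH = −log(8.57 × 10^-4) = 3.07; pH = 14.00 − 3.07 = 10.93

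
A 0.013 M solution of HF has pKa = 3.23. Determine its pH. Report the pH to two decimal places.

pH = 2.60

HF ⇌ F- + H+
Ka = 10^(−3.23) = 5.89 × 10^-4
From the ICE table, Ka = x²/(0.013 − x) = 5.89 × 10^-4.
Here C₀/Ka ≈ 22.1, so the small-x approximation fails. Use the quadratic:
x = [−0.000589 + √(0.000589² + 3.06e-05)]/2 = 2.49 × 10^-3 M
pH = −log[H+] = −log(2.49 × 10^-3) = 2.60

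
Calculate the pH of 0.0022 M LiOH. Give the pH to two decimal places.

pH = 11.34

LiOH is a strong base; [OH-] = 0.0022 M.
pOH = -log(0.0022) = 2.66
pH = 14.00 - 2.66 = 11.34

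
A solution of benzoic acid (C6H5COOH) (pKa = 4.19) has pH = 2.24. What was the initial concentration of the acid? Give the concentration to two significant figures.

[H+] = 10^(-2.24) = 5.75 × 10^-3 M = x
Ka = 10^(−4.19) = 6.46 × 10^-5
Ka = x²/(C₀ − x) ⇒ C₀ = x + x²/Ka
C₀ = 5.75 × 10^-3 + (5.75 × 10^-3)²/(6.46 × 10^-5) = 5.18 × 10^-1 M

C₀ = 5.2 × 10^-1 M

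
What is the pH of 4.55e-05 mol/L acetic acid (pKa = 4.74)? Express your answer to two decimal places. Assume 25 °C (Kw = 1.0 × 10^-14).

CH3COOH ⇌ CH3COO- + H+
Ka = 10^(−4.74) = 1.82 × 10^-5
From the ICE table, Ka = [H+]²/(4.55e-05 − [H+]) = 1.82 × 10^-5.
Here C₀/Ka ≈ 2.5, so the small-[H+] approximation fails. Use the quadratic:
[H+] = (−Ka + √(Ka² + 4·Ka·C₀))/2 = 2.11 × 10^-5 M
pH = −log[H+] = −log(2.11 × 10^-5) = 4.68

pH = 4.68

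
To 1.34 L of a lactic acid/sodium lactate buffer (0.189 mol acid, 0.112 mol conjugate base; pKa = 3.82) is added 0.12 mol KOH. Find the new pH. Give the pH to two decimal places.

OH- converts CH3CH(OH)COOH to CH3CH(OH)COO-: CH3CH(OH)COOH → 0.069 mol, CH3CH(OH)COO- → 0.232 mol.
pH = pKa + log([A⁻]/[HA]) = 3.82 + log(0.232/0.069) = 3.82 +0.527

pH = 4.35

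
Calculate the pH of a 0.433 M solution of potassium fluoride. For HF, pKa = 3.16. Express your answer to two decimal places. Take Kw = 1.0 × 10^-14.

F- is the conjugate base of the weak acid HF.
Ka = 10^(−3.16) = 6.92 × 10^-4
Kb = Kw/Ka = 1.0×10^-14 / 6.92 × 10^-4 = 1.45 × 10^-11
Kb = [OH-]²/(0.433 − [OH-]) = 1.45 × 10^-11
Neglecting [OH-] in the denominator: [OH-] = √(1.45 × 10^-11 × 0.433) = 2.51 × 10^-6 M
([OH-]/C₀ = 0.00058% < 5%, so the approximation holds.)
pOH = −log(2.51 × 10^-6) = 5.60; pH = 14.00 − 5.60 = 8.40

pH = 8.40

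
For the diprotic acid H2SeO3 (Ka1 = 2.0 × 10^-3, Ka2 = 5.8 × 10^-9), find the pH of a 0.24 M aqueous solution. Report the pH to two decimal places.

pH = 1.68

Since Ka1 ≫ Ka2, the first ionization dominates [H+].
Ka1 = x²/(0.24 − x) = 2.0 × 10^-3
Solving the quadratic: x = (−Ka1 + √(Ka1² + 4·Ka1·C₀))/2 = 2.09 × 10^-2 M
pH = −log(2.09 × 10^-2) = 1.68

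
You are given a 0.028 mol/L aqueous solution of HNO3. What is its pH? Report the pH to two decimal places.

HNO3 is a strong acid and dissociates completely, so [H+] = 0.028 M.
pH = -log(0.028) = 1.55

pH = 1.55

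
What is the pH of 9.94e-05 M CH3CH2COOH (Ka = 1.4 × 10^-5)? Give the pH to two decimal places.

pH = 4.51

CH3CH2COOH ⇌ CH3CH2COO- + H+
From the ICE table, Ka = x²/(9.94e-05 − x) = 1.4 × 10^-5.
The 5% rule fails; solving x² + Ka·x − Ka·C₀ = 0 exactly:
x = [−1.4e-05 + √(1.4e-05² + 5.57e-09)]/2 = 3.10 × 10^-5 M
pH = −log[H+] = −log(3.10 × 10^-5) = 4.51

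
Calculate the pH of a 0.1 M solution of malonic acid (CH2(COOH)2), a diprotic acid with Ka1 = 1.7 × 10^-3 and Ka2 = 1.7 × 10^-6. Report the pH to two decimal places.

pH = 1.91

Ka1 ≫ Ka2, so treat the first dissociation as the only significant source of H+.
Ka1 = x²/(0.1 − x) = 1.7 × 10^-3
Solving the quadratic: x = (−Ka1 + √(Ka1² + 4·Ka1·C₀))/2 = 1.22 × 10^-2 M
pH = −log(1.22 × 10^-2) = 1.91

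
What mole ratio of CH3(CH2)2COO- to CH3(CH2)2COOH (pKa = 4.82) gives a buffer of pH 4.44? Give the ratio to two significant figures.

ratio = 0.42

pH = pKa + log(r) ⇒ log(r) = 4.44 − 4.82 = -0.38
r = [CH3(CH2)2COO-]/[CH3(CH2)2COOH] = 10^(-0.38) = 0.417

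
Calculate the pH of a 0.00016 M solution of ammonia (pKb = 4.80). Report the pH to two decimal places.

NH3 + H2O ⇌ NH4+ + OH-
Kb = 10^(−4.80) = 1.58 × 10^-5
Kb = [OH-]²/(0.00016 − [OH-]) = 1.58 × 10^-5
Here C₀/Kb ≈ 10.1, so the small-[OH-] approximation fails. Use the quadratic:
[OH-] = [−1.58e-05 + √(1.58e-05² + 1.01e-08)]/2 = 4.30 × 10^-5 M
pOH = 4.37, so pH = 14.00 − pOH = 9.63

pH = 9.63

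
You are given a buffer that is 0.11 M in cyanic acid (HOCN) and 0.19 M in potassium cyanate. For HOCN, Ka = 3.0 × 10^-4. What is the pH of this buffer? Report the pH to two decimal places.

pH = 3.76

pKa = −log(3.0 × 10^-4) = 3.523
pH = pKa + log([A⁻]/[HA]) = 3.523 + log(0.19/0.11)
pH = 3.523 + (+0.237) = 3.76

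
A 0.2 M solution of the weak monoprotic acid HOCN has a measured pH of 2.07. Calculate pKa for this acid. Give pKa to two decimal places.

[H+] = 10^(-2.07) = 8.51 × 10^-3 M
At equilibrium [HA] = 0.2 − 8.51 × 10^-3 = 1.91 × 10^-1 M
Ka = [H+][A-]/[HA] = (8.51 × 10^-3)² / 1.91 × 10^-1 = 3.79 × 10^-4
pKa = -log(3.79 × 10^-4) = 3.42

pKa = 3.42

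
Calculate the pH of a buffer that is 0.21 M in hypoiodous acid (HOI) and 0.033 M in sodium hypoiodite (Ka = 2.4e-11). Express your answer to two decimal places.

pKa = −log(2.4 × 10^-11) = 10.620
Using pH = pKa + log([base]/[acid]) with [base]/[acid] = 0.033/0.21:
pH = 10.620 + (-0.804) = 9.82

pH = 9.82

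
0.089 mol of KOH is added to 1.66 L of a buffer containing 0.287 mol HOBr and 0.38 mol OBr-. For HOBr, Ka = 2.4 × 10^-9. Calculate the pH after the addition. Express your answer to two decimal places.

After neutralization: n(HOBr) = 0.198 mol, n(OBr-) = 0.469 mol.
pKa = −log(2.4 × 10^-9) = 8.620
pH = pKa + log(n_OBr-/n_HOBr) = 8.620 + log(0.469/0.198) = 8.620 + (+0.375)

pH = 8.99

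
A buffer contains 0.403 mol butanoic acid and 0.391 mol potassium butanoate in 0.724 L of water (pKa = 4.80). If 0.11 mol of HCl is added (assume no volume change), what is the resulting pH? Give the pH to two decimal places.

Added H+ converts CH3(CH2)2COO- to CH3(CH2)2COOH: CH3(CH2)2COOH → 0.513 mol, CH3(CH2)2COO- → 0.281 mol.
pH = pKa + log([A⁻]/[HA]) = 4.80 + log(0.281/0.513) = 4.80 -0.261

pH = 4.54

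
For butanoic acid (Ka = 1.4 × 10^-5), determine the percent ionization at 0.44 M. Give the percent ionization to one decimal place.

CH3(CH2)2COOH ⇌ CH3(CH2)2COO- + H+; let x = [H+] at equilibrium.
x ≈ √(Ka·C₀) = √(1.4 × 10^-5 × 0.44) = 2.48 × 10^-3 M
Fraction ionized = 2.48 × 10^-3 / 0.44 = 0.0056 → 0.6%

0.6%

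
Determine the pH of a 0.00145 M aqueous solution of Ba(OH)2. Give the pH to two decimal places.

Ba(OH)2 is a strong base (each formula unit releases 2 OH-); [OH-] = 0.0029 M.
pOH = -log(0.0029) = 2.54
pH = 14.00 - 2.54 = 11.46

pH = 11.46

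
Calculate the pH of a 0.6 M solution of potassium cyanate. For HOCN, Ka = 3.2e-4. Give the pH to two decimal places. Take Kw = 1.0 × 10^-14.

pH = 8.64

OCN- is the conjugate base of the weak acid HOCN.
Kb = Kw/Ka = 1.0×10^-14 / 3.2 × 10^-4 = 3.12 × 10^-11
Kb = x²/(0.6 − x) = 3.12 × 10^-11
Assume x ≪ 0.6: x ≈ √(3.12 × 10^-11 × 0.6) = 4.33 × 10^-6 M
Check: 0.00072% ionized — well under 5%, approximation valid.
pOH = 5.36, so pH = 14.00 − pOH = 8.64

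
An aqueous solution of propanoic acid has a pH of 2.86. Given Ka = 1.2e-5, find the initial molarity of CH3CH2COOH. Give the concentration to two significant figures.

C₀ = 1.6 × 10^-1 M

[H+] = 10^(-2.86) = 1.38 × 10^-3 M = x
Ka = x²/(C₀ − x) ⇒ C₀ = x + x²/Ka
C₀ = 1.38 × 10^-3 + (1.38 × 10^-3)²/(1.2 × 10^-5) = 1.60 × 10^-1 M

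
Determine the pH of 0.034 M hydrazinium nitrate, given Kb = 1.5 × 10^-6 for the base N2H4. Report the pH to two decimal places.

N2H5+ is the conjugate acid of the weak base N2H4.
Ka = Kw/Kb = 1.0×10^-14 / 1.5 × 10^-6 = 6.67 × 10^-9
From the ICE table, Ka = x²/(0.034 − x) = 6.67 × 10^-9.
Since Ka ≪ C₀, x ≈ √(Ka·C₀) = 1.51 × 10^-5 M.
pH = −log[H+] = −log(1.51 × 10^-5) = 4.82

pH = 4.82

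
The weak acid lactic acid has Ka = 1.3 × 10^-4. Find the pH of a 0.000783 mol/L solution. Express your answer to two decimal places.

CH3CH(OH)COOH ⇌ CH3CH(OH)COO- + H+
Ka = x²/(0.000783 − x) = 1.3 × 10^-4
Here C₀/Ka ≈ 6.02, so the small-x approximation fails. Use the quadratic:
x = [−0.00013 + √(0.00013² + 4.07e-07)]/2 = 2.61 × 10^-4 M
pH = −log(2.61 × 10^-4) = 3.58

pH = 3.58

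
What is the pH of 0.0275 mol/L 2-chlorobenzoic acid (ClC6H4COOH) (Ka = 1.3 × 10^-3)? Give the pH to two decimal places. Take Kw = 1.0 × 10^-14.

pH = 2.27

ClC6H4COOH ⇌ ClC6H4COO- + H+
Ka = [H+]²/(0.0275 − [H+]) = 1.3 × 10^-3
The 5% rule fails; solving [H+]² + Ka·[H+] − Ka·C₀ = 0 exactly:
[H+] = (−Ka + √(Ka² + 4·Ka·C₀))/2 = 5.36 × 10^-3 M
pH = −log[H+] = −log(5.36 × 10^-3) = 2.27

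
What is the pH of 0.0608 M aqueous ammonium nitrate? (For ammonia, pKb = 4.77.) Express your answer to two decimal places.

NH4+ is the conjugate acid of the weak base NH3.
Kb = 10^(−4.77) = 1.70 × 10^-5
Ka = Kw/Kb = 1.0×10^-14 / 1.70 × 10^-5 = 5.88 × 10^-10
From the ICE table, Ka = [H+]²/(0.0608 − [H+]) = 5.88 × 10^-10.
Assume [H+] ≪ 0.0608: [H+] ≈ √(5.88 × 10^-10 × 0.0608) = 5.98 × 10^-6 M
([H+]/C₀ = 0.0098% < 5%, so the approximation holds.)
pH = −log[H+] = −log(5.98 × 10^-6) = 5.22

pH = 5.22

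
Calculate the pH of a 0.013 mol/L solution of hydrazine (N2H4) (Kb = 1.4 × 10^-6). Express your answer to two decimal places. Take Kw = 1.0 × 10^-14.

N2H4 + H2O ⇌ N2H5+ + OH-
From the ICE table, Kb = [OH-]²/(0.013 − [OH-]) = 1.4 × 10^-6.
Since Kb ≪ C₀, [OH-] ≈ √(Kb·C₀) = 1.35 × 10^-4 M.
([OH-]/C₀ = 1% < 5%, so the approximation holds.)
pOH = −log(1.35 × 10^-4) = 3.87; pH = 14.00 − 3.87 = 10.13

pH = 10.13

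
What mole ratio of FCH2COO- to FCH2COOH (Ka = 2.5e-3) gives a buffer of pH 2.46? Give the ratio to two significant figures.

pKa = -log(2.5 × 10^-3) = 2.602
pH = pKa + log(r) ⇒ log(r) = 2.46 − 2.602 = -0.142
r = [FCH2COO-]/[FCH2COOH] = 10^(-0.142) = 0.721

ratio = 0.72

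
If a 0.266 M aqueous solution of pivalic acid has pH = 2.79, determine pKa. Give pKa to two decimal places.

pKa = 5.00

[H+] = 10^(-2.79) = 1.62 × 10^-3 M
At equilibrium [HA] = 0.266 − 1.62 × 10^-3 = 2.64 × 10^-1 M
Ka = [H+][A-]/[HA] = (1.62 × 10^-3)² / 2.64 × 10^-1 = 9.94 × 10^-6
pKa = -log(9.94 × 10^-6) = 5.00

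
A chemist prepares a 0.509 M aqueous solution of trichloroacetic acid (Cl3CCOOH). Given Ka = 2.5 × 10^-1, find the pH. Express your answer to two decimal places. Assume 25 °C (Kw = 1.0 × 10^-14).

pH = 0.60

Cl3CCOOH ⇌ Cl3CCOO- + H+
Ka = x²/(0.509 − x) = 2.5 × 10^-1
x is not negligible relative to C₀; solve x² + 0.25·x − 0.127 = 0.
x = (−Ka + √(Ka² + 4·Ka·C₀))/2 = 2.53 × 10^-1 M
pH = −log(2.53 × 10^-1) = 0.60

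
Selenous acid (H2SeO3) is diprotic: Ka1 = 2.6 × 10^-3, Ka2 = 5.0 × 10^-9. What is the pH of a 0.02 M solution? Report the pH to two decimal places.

Ka1 ≫ Ka2, so treat the first dissociation as the only significant source of H+.
Ka1 = x²/(0.02 − x) = 2.6 × 10^-3
Solving the quadratic: x = (−Ka1 + √(Ka1² + 4·Ka1·C₀))/2 = 6.03 × 10^-3 M
pH = −log(6.03 × 10^-3) = 2.22

pH = 2.22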